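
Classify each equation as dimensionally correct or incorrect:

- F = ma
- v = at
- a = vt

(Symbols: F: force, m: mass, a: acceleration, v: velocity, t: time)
Dimensionally correct: F = ma, v = at
Dimensionally incorrect: a = vt
Ordered (correct first, then incorrect): F = ma, v = at, a = vt

- F = ma: LHS [L M T^-2], RHS [L M T^-2] → correct ✓
- v = at: LHS [L T^-1], RHS [L T^-1] → correct ✓
- a = vt: LHS [L T^-2], RHS [L] → incorrect ✗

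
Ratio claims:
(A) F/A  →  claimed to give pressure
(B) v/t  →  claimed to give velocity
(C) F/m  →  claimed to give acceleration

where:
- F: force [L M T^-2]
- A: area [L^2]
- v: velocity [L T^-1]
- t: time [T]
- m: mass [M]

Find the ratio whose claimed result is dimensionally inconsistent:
(B) v/t does not give velocity

(A) F/A: [L^-1 M T^-2] = pressure [L^-1 M T^-2] ✓
(B) v/t: [L T^-2] ≠ velocity [L T^-1] ✗
(C) F/m: [L T^-2] = acceleration [L T^-2] ✓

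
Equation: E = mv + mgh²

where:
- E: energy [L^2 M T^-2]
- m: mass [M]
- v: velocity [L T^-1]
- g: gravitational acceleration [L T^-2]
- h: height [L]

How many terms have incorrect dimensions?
2

LHS E: [L^2 M T^-2]
- mv: [L M T^-1] ✗
- mgh²: [L^3 M T^-2] ✗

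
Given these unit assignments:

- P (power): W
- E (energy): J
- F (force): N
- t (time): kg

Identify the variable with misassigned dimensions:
t

The variable t (time) should have units s, not kg.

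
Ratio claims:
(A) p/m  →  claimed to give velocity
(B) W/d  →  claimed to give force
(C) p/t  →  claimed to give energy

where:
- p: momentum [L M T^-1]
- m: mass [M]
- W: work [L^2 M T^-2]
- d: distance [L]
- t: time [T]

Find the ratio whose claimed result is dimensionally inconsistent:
(C) p/t does not give energy

(A) p/m: [L T^-1] = velocity [L T^-1] ✓
(B) W/d: [L M T^-2] = force [L M T^-2] ✓
(C) p/t: [L M T^-2] ≠ energy [L^2 M T^-2] ✗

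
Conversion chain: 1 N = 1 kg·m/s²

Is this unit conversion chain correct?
The chain is correct (no errors).

Correct: Newton is defined as kg·m/s²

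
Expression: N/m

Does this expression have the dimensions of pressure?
No

The expression N/m has dimensions [M T^-2], but pressure has dimensions [L^-1 M T^-2].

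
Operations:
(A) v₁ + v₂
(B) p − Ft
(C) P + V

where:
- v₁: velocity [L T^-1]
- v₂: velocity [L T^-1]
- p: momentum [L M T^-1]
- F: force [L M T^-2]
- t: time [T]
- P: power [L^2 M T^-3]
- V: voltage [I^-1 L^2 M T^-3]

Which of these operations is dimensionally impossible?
(C) P + V

(A) v₁ + v₂: v₁ [L T^-1] and v₂ [L T^-1] — same dimensions ✓
(B) p − Ft: p [L M T^-1] and Ft [L M T^-1] — same dimensions ✓
(C) P + V: P [L^2 M T^-3] and V [I^-1 L^2 M T^-3] — different dimensions cannot be added/subtracted ✗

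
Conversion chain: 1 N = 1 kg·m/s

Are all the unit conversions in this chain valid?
The chain is incorrect (it contains an error).

Incorrect: Newton is kg·m/s², not kg·m/s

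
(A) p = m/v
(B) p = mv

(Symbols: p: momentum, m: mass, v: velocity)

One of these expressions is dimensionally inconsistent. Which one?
(A)

(A) p = m/v: LHS [L M T^-1], RHS [L^-1 M T] ✗
(B) p = mv: LHS [L M T^-1], RHS [L M T^-1] ✓

Expression (A) p = m/v is dimensionally incorrect.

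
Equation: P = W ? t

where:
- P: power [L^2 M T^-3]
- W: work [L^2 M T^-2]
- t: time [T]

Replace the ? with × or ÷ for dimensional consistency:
division (÷): P = W ÷ t

P [L^2 M T^-3]; W [L^2 M T^-2]; t [T].
W × t → [L^2 M T^-1] ✗
W ÷ t → [L^2 M T^-3] ✓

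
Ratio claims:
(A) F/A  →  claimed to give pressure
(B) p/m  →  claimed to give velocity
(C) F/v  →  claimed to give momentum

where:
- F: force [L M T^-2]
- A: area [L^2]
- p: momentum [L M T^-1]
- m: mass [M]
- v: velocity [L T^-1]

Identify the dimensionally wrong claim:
(C) F/v does not give momentum

(A) F/A: [L^-1 M T^-2] = pressure [L^-1 M T^-2] ✓
(B) p/m: [L T^-1] = velocity [L T^-1] ✓
(C) F/v: [M T^-1] ≠ momentum [L M T^-1] ✗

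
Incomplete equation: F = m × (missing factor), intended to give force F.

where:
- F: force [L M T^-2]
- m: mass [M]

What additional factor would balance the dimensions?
a (acceleration), dimensions [L T^-2]

F has dimensions [L M T^-2] and m has dimensions [M].
The missing factor must have dimensions [L M T^-2] / [M] = [L T^-2], i.e. acceleration (a).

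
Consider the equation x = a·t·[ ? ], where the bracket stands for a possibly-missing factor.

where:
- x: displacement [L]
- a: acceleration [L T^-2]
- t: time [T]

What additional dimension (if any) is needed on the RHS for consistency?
[T] — time (e.g. t)

x has dimensions [L]; a·t has dimensions [L T^-1].
The bracketed factor must supply [L] / [L T^-1] = [T].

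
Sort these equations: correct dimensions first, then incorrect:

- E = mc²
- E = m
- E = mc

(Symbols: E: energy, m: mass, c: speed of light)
Dimensionally correct: E = mc²
Dimensionally incorrect: E = m, E = mc
Ordered (correct first, then incorrect): E = mc², E = m, E = mc

- E = mc²: LHS [L^2 M T^-2], RHS [L^2 M T^-2] → correct ✓
- E = m: LHS [L^2 M T^-2], RHS [M] → incorrect ✗
- E = mc: LHS [L^2 M T^-2], RHS [L M T^-1] → incorrect ✗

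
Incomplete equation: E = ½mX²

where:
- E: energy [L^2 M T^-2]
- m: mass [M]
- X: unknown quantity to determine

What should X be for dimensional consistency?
X = v (velocity), dimensions [L T^-1]

E has dimensions [L^2 M T^-2]; the rest of the RHS (½m) has dimensions [M].
So X² must have dimensions [L^2 T^-2], i.e. X has dimensions [L T^-1] — X = v (velocity).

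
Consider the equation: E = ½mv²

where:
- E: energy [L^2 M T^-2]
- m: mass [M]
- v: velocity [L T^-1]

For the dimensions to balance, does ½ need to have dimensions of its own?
No

E has dimensions [L^2 M T^-2] and mv² already has dimensions [L^2 M T^-2], so the equation balances without ½ contributing any dimensions. ½ is a pure (dimensionless) number; changing or removing it would not affect dimensional consistency.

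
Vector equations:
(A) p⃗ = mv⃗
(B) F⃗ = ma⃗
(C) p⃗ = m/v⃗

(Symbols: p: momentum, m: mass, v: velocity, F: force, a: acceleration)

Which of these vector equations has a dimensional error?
(C) p⃗ = m/v⃗

(A) p⃗ = mv⃗: LHS [L M T^-1], RHS [L M T^-1] ✓ — mass (scalar) times velocity (vector)
(B) F⃗ = ma⃗: LHS [L M T^-2], RHS [L M T^-2] ✓ — Force and acceleration are vectors, mass is a scalar
(C) p⃗ = m/v⃗: LHS [L M T^-1], RHS [L^-1 M T] ✗ — momentum is mass times velocity; should be mv⃗ (and division by a vector is undefined)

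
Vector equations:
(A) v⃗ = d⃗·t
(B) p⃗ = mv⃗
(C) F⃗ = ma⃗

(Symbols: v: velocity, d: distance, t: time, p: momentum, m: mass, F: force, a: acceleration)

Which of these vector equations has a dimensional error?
(A) v⃗ = d⃗·t

(A) v⃗ = d⃗·t: LHS [L T^-1], RHS [L T] ✗ — velocity is displacement per time; should be d⃗/t
(B) p⃗ = mv⃗: LHS [L M T^-1], RHS [L M T^-1] ✓ — mass (scalar) times velocity (vector)
(C) F⃗ = ma⃗: LHS [L M T^-2], RHS [L M T^-2] ✓ — Force and acceleration are vectors, mass is a scalar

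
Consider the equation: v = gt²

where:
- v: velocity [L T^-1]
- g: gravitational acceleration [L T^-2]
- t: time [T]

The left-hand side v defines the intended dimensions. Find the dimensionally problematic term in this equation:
The right-hand side term gt²

v has dimensions [L T^-1], but gt² has dimensions [L], so the term gt² is dimensionally wrong for v.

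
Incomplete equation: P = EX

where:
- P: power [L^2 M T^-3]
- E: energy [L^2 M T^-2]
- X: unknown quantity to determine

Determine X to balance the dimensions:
X = f (inverse time / frequency (1/t)), dimensions [T^-1]

P has dimensions [L^2 M T^-3]; the rest of the RHS (E) has dimensions [L^2 M T^-2].
So X must have dimensions [T^-1] — X = f (inverse time / frequency (1/t)).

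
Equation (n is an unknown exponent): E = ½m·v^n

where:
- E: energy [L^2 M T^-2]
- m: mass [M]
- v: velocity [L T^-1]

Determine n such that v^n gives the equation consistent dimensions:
n = 2

E has dimensions [L^2 M T^-2]; v has dimensions [L T^-1].
The rest of the RHS has dimensions [M], so v^n must supply [L^2 T^-2].
With n = 2: ½m·v^2 has dimensions [L^2 M T^-2], matching the LHS ✓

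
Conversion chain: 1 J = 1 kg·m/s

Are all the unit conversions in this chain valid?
The chain is incorrect (it contains an error).

Incorrect: Joule is kg·m²/s², not kg·m/s (that is momentum)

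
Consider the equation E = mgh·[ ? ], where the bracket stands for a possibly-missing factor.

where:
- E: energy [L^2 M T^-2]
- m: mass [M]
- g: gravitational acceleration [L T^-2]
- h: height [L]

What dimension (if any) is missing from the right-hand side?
Nothing is missing — the bracketed factor must be dimensionless.

E has dimensions [L^2 M T^-2] and mgh already has dimensions [L^2 M T^-2], so E = mgh is dimensionally complete.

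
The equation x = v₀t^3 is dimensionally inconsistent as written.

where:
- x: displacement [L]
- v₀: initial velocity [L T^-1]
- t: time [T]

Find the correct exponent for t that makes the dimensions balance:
The exponent of t should be 1: x = v₀t

The LHS x has dimensions [L]; t has dimensions [T].
As written, the RHS v₀t^3 (exponent 3 on t) has dimensions [L T^2], which does not match.
With exponent 1, the RHS v₀t has dimensions [L], matching the LHS.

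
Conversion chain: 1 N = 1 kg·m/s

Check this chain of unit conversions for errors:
The chain is incorrect (it contains an error).

Incorrect: Newton is kg·m/s², not kg·m/s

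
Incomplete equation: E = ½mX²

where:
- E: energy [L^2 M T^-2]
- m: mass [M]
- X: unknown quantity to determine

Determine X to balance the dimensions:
X = v (velocity), dimensions [L T^-1]

E has dimensions [L^2 M T^-2]; the rest of the RHS (½m) has dimensions [M].
So X² must have dimensions [L^2 T^-2], i.e. X has dimensions [L T^-1] — X = v (velocity).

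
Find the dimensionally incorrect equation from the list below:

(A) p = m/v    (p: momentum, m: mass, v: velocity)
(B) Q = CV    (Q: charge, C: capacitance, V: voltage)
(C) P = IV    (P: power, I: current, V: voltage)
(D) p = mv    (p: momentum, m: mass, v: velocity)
(A) p = m/v

The equation (A) p = m/v is dimensionally incorrect.

LHS (p): [L M T^-1]
RHS (m/v): [L^-1 M T] ✗

The dimensions do not match. The other three equations balance.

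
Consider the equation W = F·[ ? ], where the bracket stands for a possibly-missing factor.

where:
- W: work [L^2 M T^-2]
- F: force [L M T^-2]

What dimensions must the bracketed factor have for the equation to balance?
[L] — length (e.g. a distance d)

W has dimensions [L^2 M T^-2]; F has dimensions [L M T^-2].
The bracketed factor must supply [L^2 M T^-2] / [L M T^-2] = [L].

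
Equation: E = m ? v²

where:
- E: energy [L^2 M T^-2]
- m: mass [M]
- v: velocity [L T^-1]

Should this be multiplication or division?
multiplication (×): E = m × v²

E [L^2 M T^-2]; m [M]; v² [L^2 T^-2].
m × v² → [L^2 M T^-2] ✓
m ÷ v² → [L^-2 M T^2] ✗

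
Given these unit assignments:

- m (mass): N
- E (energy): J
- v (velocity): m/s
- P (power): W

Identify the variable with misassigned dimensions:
m

The variable m (mass) should have units kg, not N.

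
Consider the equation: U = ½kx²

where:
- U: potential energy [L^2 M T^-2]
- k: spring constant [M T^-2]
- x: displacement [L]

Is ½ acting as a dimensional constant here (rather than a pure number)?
No

U has dimensions [L^2 M T^-2] and kx² already has dimensions [L^2 M T^-2], so the equation balances without ½ contributing any dimensions. ½ is a pure (dimensionless) number; changing or removing it would not affect dimensional consistency.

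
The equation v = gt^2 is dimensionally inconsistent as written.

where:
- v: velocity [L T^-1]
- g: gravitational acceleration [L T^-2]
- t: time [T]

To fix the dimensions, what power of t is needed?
The exponent of t should be 1: v = gt

The LHS v has dimensions [L T^-1]; t has dimensions [T].
As written, the RHS gt^2 (exponent 2 on t) has dimensions [L], which does not match.
With exponent 1, the RHS gt has dimensions [L T^-1], matching the LHS.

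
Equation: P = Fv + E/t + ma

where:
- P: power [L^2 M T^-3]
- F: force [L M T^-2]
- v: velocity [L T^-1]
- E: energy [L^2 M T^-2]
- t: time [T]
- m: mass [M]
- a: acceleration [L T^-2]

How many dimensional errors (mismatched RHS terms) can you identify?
1

LHS P: [L^2 M T^-3]
- Fv: [L^2 M T^-3] ✓
- E/t: [L^2 M T^-3] ✓
- ma: [L M T^-2] ✗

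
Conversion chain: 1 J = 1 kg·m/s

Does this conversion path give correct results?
The chain is incorrect (it contains an error).

Incorrect: Joule is kg·m²/s², not kg·m/s (that is momentum)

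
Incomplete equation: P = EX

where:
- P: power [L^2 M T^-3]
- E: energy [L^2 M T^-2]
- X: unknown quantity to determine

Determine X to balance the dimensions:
X = f (inverse time / frequency (1/t)), dimensions [T^-1]

P has dimensions [L^2 M T^-3]; the rest of the RHS (E) has dimensions [L^2 M T^-2].
So X must have dimensions [T^-1] — X = f (inverse time / frequency (1/t)).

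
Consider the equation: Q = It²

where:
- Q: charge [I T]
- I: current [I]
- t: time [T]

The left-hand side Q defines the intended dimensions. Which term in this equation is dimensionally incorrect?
The right-hand side term It²

Q has dimensions [I T], but It² has dimensions [I T^2], so the term It² is dimensionally wrong for Q.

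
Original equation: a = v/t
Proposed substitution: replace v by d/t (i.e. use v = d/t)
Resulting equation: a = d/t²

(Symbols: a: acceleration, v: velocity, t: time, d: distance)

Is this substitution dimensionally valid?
Yes

[v] = [L T^-1] and [d/t] = [L T^-1]. These match, so the substitution replaces a quantity by one of the same dimensions and the result a = d/t² has LHS [L T^-2] vs RHS [L T^-2] — still consistent.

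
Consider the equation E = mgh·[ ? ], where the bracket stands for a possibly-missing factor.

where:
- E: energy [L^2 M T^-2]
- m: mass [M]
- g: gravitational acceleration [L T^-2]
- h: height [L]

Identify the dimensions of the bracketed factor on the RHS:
Nothing is missing — the bracketed factor must be dimensionless.

E has dimensions [L^2 M T^-2] and mgh already has dimensions [L^2 M T^-2], so E = mgh is dimensionally complete.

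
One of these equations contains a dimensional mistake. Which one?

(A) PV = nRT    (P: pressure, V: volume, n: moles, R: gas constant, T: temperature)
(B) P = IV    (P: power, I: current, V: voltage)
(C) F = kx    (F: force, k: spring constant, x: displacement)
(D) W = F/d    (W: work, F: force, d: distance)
(D) W = F/d

The equation (D) W = F/d is dimensionally incorrect.

LHS (W): [L^2 M T^-2]
RHS (F/d): [M T^-2] ✗

The dimensions do not match. The other three equations balance.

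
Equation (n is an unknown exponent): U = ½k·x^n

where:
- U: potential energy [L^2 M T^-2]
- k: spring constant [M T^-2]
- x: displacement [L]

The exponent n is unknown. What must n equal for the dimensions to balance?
n = 2

U has dimensions [L^2 M T^-2]; x has dimensions [L].
The rest of the RHS has dimensions [M T^-2], so x^n must supply [L^2].
With n = 2: ½k·x^2 has dimensions [L^2 M T^-2], matching the LHS ✓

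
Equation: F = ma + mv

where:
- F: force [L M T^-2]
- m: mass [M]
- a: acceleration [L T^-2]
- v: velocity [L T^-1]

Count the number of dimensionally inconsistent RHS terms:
1

LHS F: [L M T^-2]
- ma: [L M T^-2] ✓
- mv: [L M T^-1] ✗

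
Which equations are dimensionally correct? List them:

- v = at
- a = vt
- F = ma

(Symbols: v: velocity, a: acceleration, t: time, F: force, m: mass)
Dimensionally correct: v = at, F = ma
Dimensionally incorrect: a = vt
Ordered (correct first, then incorrect): v = at, F = ma, a = vt

- v = at: LHS [L T^-1], RHS [L T^-1] → correct ✓
- a = vt: LHS [L T^-2], RHS [L] → incorrect ✗
- F = ma: LHS [L M T^-2], RHS [L M T^-2] → correct ✓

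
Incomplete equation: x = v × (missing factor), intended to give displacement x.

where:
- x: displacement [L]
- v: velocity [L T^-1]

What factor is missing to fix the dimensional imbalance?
t (time), dimensions [T]

x has dimensions [L] and v has dimensions [L T^-1].
The missing factor must have dimensions [L] / [L T^-1] = [T], i.e. time (t).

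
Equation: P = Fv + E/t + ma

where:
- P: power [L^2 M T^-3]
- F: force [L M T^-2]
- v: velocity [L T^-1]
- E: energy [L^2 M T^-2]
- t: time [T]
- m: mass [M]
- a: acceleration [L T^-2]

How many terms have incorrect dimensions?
1

LHS P: [L^2 M T^-3]
- Fv: [L^2 M T^-3] ✓
- E/t: [L^2 M T^-3] ✓
- ma: [L M T^-2] ✗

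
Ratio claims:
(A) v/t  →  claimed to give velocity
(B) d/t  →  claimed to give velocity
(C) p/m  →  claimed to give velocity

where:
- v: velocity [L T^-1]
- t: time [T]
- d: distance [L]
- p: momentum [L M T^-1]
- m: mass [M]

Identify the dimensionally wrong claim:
(A) v/t does not give velocity

(A) v/t: [L T^-2] ≠ velocity [L T^-1] ✗
(B) d/t: [L T^-1] = velocity [L T^-1] ✓
(C) p/m: [L T^-1] = velocity [L T^-1] ✓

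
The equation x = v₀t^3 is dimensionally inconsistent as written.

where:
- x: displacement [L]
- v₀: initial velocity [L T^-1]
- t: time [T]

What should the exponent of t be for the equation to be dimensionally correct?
The exponent of t should be 1: x = v₀t

The LHS x has dimensions [L]; t has dimensions [T].
As written, the RHS v₀t^3 (exponent 3 on t) has dimensions [L T^2], which does not match.
With exponent 1, the RHS v₀t has dimensions [L], matching the LHS.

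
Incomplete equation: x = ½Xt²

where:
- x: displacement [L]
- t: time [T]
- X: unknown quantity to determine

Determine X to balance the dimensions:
X = a (acceleration), dimensions [L T^-2]

x has dimensions [L]; the rest of the RHS (½ t²) has dimensions [T^2].
So X must have dimensions [L T^-2] — X = a (acceleration).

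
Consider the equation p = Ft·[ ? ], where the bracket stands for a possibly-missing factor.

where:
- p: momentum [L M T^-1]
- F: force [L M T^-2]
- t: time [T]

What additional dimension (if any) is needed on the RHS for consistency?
Nothing is missing — the bracketed factor must be dimensionless.

p has dimensions [L M T^-1] and Ft already has dimensions [L M T^-1], so p = Ft is dimensionally complete.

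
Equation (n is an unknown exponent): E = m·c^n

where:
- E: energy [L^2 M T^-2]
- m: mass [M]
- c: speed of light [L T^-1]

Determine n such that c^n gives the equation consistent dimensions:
n = 2

E has dimensions [L^2 M T^-2]; c has dimensions [L T^-1].
The rest of the RHS has dimensions [M], so c^n must supply [L^2 T^-2].
With n = 2: m·c^2 has dimensions [L^2 M T^-2], matching the LHS ✓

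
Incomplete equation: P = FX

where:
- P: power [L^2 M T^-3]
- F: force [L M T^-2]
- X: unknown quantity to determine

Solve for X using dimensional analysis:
X = v (velocity), dimensions [L T^-1]

P has dimensions [L^2 M T^-3]; the rest of the RHS (F) has dimensions [L M T^-2].
So X must have dimensions [L T^-1] — X = v (velocity).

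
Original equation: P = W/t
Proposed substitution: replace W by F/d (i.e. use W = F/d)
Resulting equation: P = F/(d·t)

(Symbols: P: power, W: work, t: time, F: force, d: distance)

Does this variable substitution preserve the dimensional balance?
No

[W] = [L^2 M T^-2] and [F/d] = [M T^-2]. These differ, so the substitution replaces a quantity by one of different dimensions and the result P = F/(d·t) has LHS [L^2 M T^-3] vs RHS [M T^-3] — inconsistent.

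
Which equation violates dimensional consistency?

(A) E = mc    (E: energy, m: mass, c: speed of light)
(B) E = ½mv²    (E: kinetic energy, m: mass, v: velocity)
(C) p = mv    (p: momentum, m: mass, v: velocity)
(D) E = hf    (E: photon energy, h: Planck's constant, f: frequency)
(A) E = mc

The equation (A) E = mc is dimensionally incorrect.

LHS (E): [L^2 M T^-2]
RHS (mc): [L M T^-1] ✗

The dimensions do not match. The other three equations balance.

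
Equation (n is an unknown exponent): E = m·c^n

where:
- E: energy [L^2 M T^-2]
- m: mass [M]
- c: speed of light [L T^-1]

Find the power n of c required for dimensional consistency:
n = 2

E has dimensions [L^2 M T^-2]; c has dimensions [L T^-1].
The rest of the RHS has dimensions [M], so c^n must supply [L^2 T^-2].
With n = 2: m·c^2 has dimensions [L^2 M T^-2], matching the LHS ✓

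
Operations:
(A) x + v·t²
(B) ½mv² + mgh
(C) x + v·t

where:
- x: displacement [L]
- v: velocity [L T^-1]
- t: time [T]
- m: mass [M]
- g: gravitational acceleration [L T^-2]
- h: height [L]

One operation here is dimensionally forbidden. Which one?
(A) x + v·t²

(A) x + v·t²: x [L] and v·t² [L T] — different dimensions cannot be added/subtracted ✗
(B) ½mv² + mgh: ½mv² [L^2 M T^-2] and mgh [L^2 M T^-2] — same dimensions ✓
(C) x + v·t: x [L] and v·t [L] — same dimensions ✓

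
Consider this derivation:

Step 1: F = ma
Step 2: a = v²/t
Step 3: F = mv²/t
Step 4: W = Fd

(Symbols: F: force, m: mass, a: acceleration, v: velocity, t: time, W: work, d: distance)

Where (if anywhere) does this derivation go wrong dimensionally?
Step 2

Step 1: F = ma → LHS [L M T^-2], RHS [L M T^-2] ✓
Step 2: a = v²/t → LHS [L T^-2], RHS [L^2 T^-3] ✗

The first dimensional inconsistency appears in step 2: a = v²/t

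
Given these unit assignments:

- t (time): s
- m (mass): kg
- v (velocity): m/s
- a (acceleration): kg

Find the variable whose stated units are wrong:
a

The variable a (acceleration) should have units m/s², not kg.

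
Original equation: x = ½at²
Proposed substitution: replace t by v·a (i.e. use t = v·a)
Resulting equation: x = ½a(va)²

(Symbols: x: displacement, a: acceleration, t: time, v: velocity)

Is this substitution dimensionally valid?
No

[t] = [T] and [v·a] = [L^2 T^-3]. These differ, so the substitution replaces a quantity by one of different dimensions and the result x = ½a(va)² has LHS [L] vs RHS [L^5 T^-8] — inconsistent.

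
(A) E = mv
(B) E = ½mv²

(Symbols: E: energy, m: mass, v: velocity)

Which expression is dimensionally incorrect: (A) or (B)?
(A)

(A) E = mv: LHS [L^2 M T^-2], RHS [L M T^-1] ✗
(B) E = ½mv²: LHS [L^2 M T^-2], RHS [L^2 M T^-2] ✓

Expression (A) E = mv is dimensionally incorrect.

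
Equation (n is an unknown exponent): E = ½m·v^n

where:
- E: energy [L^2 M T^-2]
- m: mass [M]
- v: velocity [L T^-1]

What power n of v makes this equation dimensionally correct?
n = 2

E has dimensions [L^2 M T^-2]; v has dimensions [L T^-1].
The rest of the RHS has dimensions [M], so v^n must supply [L^2 T^-2].
With n = 2: ½m·v^2 has dimensions [L^2 M T^-2], matching the LHS ✓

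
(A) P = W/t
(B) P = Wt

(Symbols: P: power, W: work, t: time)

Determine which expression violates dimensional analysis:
(B)

(A) P = W/t: LHS [L^2 M T^-3], RHS [L^2 M T^-3] ✓
(B) P = Wt: LHS [L^2 M T^-3], RHS [L^2 M T^-1] ✗

Expression (B) P = Wt is dimensionally incorrect.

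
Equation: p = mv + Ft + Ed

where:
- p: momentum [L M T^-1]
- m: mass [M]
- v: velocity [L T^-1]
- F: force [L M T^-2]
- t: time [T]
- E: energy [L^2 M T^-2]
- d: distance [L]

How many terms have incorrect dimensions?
1

LHS p: [L M T^-1]
- mv: [L M T^-1] ✓
- Ft: [L M T^-1] ✓
- Ed: [L^3 M T^-2] ✗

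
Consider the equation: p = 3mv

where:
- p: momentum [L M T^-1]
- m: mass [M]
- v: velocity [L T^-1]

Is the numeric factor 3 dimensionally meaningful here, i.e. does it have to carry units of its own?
No

p has dimensions [L M T^-1] and mv already has dimensions [L M T^-1], so the equation balances without 3 contributing any dimensions. 3 is a pure (dimensionless) number; changing or removing it would not affect dimensional consistency.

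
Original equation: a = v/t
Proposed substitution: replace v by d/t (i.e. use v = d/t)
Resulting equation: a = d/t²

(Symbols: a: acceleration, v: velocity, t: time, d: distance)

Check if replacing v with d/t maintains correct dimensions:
Yes

[v] = [L T^-1] and [d/t] = [L T^-1]. These match, so the substitution replaces a quantity by one of the same dimensions and the result a = d/t² has LHS [L T^-2] vs RHS [L T^-2] — still consistent.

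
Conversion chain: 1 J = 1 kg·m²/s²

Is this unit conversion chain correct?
The chain is correct (no errors).

Correct: Joule is defined as kg·m²/s²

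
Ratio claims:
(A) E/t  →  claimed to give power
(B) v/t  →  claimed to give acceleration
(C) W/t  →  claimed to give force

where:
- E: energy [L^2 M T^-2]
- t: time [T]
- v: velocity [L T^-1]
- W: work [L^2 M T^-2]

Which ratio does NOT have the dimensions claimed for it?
(C) W/t does not give force

(A) E/t: [L^2 M T^-3] = power [L^2 M T^-3] ✓
(B) v/t: [L T^-2] = acceleration [L T^-2] ✓
(C) W/t: [L^2 M T^-3] ≠ force [L M T^-2] ✗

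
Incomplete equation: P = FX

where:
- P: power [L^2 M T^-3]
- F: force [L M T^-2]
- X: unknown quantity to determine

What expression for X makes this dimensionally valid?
X = v (velocity), dimensions [L T^-1]

P has dimensions [L^2 M T^-3]; the rest of the RHS (F) has dimensions [L M T^-2].
So X must have dimensions [L T^-1] — X = v (velocity).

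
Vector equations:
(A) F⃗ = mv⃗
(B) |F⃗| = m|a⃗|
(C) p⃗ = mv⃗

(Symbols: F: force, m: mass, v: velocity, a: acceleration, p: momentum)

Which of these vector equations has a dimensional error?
(A) F⃗ = mv⃗

(A) F⃗ = mv⃗: LHS [L M T^-2], RHS [L M T^-1] ✗ — mass times velocity is momentum, not force; should be ma⃗
(B) |F⃗| = m|a⃗|: LHS [L M T^-2], RHS [L M T^-2] ✓ — magnitudes of vectors are scalars
(C) p⃗ = mv⃗: LHS [L M T^-1], RHS [L M T^-1] ✓ — mass (scalar) times velocity (vector)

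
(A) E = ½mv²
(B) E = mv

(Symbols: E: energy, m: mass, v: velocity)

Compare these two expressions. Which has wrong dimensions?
(B)

(A) E = ½mv²: LHS [L^2 M T^-2], RHS [L^2 M T^-2] ✓
(B) E = mv: LHS [L^2 M T^-2], RHS [L M T^-1] ✗

Expression (B) E = mv is dimensionally incorrect.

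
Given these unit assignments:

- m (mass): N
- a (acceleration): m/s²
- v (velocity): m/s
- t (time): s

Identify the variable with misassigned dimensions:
m

The variable m (mass) should have units kg, not N.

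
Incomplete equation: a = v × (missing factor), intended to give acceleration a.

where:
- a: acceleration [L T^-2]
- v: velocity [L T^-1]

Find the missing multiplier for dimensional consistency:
1/t (inverse time), dimensions [T^-1]

a has dimensions [L T^-2] and v has dimensions [L T^-1].
The missing factor must have dimensions [L T^-2] / [L T^-1] = [T^-1], i.e. inverse time (1/t).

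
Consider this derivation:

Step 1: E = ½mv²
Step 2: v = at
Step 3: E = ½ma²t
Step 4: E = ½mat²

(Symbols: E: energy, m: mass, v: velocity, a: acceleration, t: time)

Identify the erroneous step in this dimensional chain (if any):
Step 3

Step 1: E = ½mv² → LHS [L^2 M T^-2], RHS [L^2 M T^-2] ✓
Step 2: v = at → LHS [L T^-1], RHS [L T^-1] ✓
Step 3: E = ½ma²t → LHS [L^2 M T^-2], RHS [L^2 M T^-3] ✗

The first dimensional inconsistency appears in step 3: E = ½ma²t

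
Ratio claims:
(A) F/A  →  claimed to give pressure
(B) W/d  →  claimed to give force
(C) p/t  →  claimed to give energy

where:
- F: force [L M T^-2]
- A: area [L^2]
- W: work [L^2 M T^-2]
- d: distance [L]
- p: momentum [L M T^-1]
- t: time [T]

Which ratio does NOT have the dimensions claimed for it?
(C) p/t does not give energy

(A) F/A: [L^-1 M T^-2] = pressure [L^-1 M T^-2] ✓
(B) W/d: [L M T^-2] = force [L M T^-2] ✓
(C) p/t: [L M T^-2] ≠ energy [L^2 M T^-2] ✗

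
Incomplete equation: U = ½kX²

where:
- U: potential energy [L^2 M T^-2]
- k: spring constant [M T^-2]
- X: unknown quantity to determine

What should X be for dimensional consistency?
X = x (displacement), dimensions [L]

U has dimensions [L^2 M T^-2]; the rest of the RHS (½k) has dimensions [M T^-2].
So X² must have dimensions [L^2], i.e. X has dimensions [L] — X = x (displacement).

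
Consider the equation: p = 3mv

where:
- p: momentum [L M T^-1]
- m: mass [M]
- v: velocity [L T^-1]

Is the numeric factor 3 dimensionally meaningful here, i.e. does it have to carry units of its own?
No

p has dimensions [L M T^-1] and mv already has dimensions [L M T^-1], so the equation balances without 3 contributing any dimensions. 3 is a pure (dimensionless) number; changing or removing it would not affect dimensional consistency.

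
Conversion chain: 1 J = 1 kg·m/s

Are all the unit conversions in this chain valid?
The chain is incorrect (it contains an error).

Incorrect: Joule is kg·m²/s², not kg·m/s (that is momentum)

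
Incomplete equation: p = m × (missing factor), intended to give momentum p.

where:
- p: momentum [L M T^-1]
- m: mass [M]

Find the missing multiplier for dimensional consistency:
v (velocity), dimensions [L T^-1]

p has dimensions [L M T^-1] and m has dimensions [M].
The missing factor must have dimensions [L M T^-1] / [M] = [L T^-1], i.e. velocity (v).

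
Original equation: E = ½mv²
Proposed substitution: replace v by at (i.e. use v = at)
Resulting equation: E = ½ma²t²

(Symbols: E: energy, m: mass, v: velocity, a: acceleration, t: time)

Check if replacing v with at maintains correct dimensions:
Yes

[v] = [L T^-1] and [at] = [L T^-1]. These match, so the substitution replaces a quantity by one of the same dimensions and the result E = ½ma²t² has LHS [L^2 M T^-2] vs RHS [L^2 M T^-2] — still consistent.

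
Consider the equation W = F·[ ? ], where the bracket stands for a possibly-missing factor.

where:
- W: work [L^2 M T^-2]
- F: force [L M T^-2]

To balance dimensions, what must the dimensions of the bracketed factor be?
[L] — length (e.g. a distance d)

W has dimensions [L^2 M T^-2]; F has dimensions [L M T^-2].
The bracketed factor must supply [L^2 M T^-2] / [L M T^-2] = [L].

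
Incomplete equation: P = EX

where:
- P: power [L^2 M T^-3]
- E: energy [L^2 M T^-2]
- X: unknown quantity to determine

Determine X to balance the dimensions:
X = f (inverse time / frequency (1/t)), dimensions [T^-1]

P has dimensions [L^2 M T^-3]; the rest of the RHS (E) has dimensions [L^2 M T^-2].
So X must have dimensions [T^-1] — X = f (inverse time / frequency (1/t)).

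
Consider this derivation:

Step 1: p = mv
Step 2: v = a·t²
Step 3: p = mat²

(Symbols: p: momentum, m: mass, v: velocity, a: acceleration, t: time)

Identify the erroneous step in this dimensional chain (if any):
Step 2

Step 1: p = mv → LHS [L M T^-1], RHS [L M T^-1] ✓
Step 2: v = a·t² → LHS [L T^-1], RHS [L] ✗

The first dimensional inconsistency appears in step 2: v = a·t²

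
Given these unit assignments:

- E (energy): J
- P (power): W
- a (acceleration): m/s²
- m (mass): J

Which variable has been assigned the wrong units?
m

The variable m (mass) should have units kg, not J.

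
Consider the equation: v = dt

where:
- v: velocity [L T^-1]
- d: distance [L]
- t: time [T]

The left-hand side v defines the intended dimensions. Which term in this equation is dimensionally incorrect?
The right-hand side term dt

v has dimensions [L T^-1], but dt has dimensions [L T], so the term dt is dimensionally wrong for v.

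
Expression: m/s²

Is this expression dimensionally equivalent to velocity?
No

The expression m/s² has dimensions [L T^-2], but velocity has dimensions [L T^-1].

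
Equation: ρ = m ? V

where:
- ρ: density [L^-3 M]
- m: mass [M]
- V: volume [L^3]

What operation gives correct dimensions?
division (÷): ρ = m ÷ V

ρ [L^-3 M]; m [M]; V [L^3].
m × V → [L^3 M] ✗
m ÷ V → [L^-3 M] ✓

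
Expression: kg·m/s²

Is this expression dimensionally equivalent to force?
Yes

The expression kg·m/s² has dimensions [L M T^-2], which is exactly force [L M T^-2].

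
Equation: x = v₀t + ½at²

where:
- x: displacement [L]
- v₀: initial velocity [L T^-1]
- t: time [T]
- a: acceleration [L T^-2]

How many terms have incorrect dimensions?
0

LHS x: [L]
- v₀t: [L] ✓
- ½at²: [L] ✓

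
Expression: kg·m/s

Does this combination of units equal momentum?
Yes

The expression kg·m/s has dimensions [L M T^-1], which is exactly momentum [L M T^-1].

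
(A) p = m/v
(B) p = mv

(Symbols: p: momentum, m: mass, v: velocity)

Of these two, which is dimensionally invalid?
(A)

(A) p = m/v: LHS [L M T^-1], RHS [L^-1 M T] ✗
(B) p = mv: LHS [L M T^-1], RHS [L M T^-1] ✓

Expression (A) p = m/v is dimensionally incorrect.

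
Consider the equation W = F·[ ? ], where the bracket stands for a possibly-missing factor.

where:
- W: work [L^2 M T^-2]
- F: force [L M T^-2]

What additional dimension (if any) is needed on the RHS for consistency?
[L] — length (e.g. a distance d)

W has dimensions [L^2 M T^-2]; F has dimensions [L M T^-2].
The bracketed factor must supply [L^2 M T^-2] / [L M T^-2] = [L].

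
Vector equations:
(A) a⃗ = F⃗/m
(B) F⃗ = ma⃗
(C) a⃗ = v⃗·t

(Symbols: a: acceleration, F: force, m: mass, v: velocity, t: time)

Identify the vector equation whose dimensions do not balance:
(C) a⃗ = v⃗·t

(A) a⃗ = F⃗/m: LHS [L T^-2], RHS [L T^-2] ✓ — force (vector) divided by mass (scalar)
(B) F⃗ = ma⃗: LHS [L M T^-2], RHS [L M T^-2] ✓ — Force and acceleration are vectors, mass is a scalar
(C) a⃗ = v⃗·t: LHS [L T^-2], RHS [L] ✗ — acceleration is velocity per time; should be v⃗/t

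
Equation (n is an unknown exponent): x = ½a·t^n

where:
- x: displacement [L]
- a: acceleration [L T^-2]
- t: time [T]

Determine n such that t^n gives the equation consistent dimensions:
n = 2

x has dimensions [L]; t has dimensions [T].
The rest of the RHS has dimensions [L T^-2], so t^n must supply [T^2].
With n = 2: ½a·t^2 has dimensions [L], matching the LHS ✓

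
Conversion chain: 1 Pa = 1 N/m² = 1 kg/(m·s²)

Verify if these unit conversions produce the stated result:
The chain is correct (no errors).

Correct: Pascal is Newton per square meter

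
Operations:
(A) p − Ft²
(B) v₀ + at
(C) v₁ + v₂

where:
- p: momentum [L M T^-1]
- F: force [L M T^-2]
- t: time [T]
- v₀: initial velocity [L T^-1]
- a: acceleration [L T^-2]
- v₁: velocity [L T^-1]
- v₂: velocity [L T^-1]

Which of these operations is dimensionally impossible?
(A) p − Ft²

(A) p − Ft²: p [L M T^-1] and Ft² [L M] — different dimensions cannot be added/subtracted ✗
(B) v₀ + at: v₀ [L T^-1] and at [L T^-1] — same dimensions ✓
(C) v₁ + v₂: v₁ [L T^-1] and v₂ [L T^-1] — same dimensions ✓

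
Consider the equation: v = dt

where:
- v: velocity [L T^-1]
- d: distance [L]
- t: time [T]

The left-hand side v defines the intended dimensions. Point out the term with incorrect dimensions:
The right-hand side term dt

v has dimensions [L T^-1], but dt has dimensions [L T], so the term dt is dimensionally wrong for v.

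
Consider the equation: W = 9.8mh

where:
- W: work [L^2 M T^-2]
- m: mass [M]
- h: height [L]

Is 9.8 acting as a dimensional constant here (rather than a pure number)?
Yes

W has dimensions [L^2 M T^-2], while mh alone has dimensions [L M]. For the equation to balance, the factor 9.8 must carry dimensions [L T^-2] — it is a dimensional constant (a numerical value of a physical quantity with its units suppressed), not a pure number.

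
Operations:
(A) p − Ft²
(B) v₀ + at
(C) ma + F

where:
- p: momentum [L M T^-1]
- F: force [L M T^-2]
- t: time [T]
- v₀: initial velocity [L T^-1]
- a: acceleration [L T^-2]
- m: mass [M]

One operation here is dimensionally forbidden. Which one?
(A) p − Ft²

(A) p − Ft²: p [L M T^-1] and Ft² [L M] — different dimensions cannot be added/subtracted ✗
(B) v₀ + at: v₀ [L T^-1] and at [L T^-1] — same dimensions ✓
(C) ma + F: ma [L M T^-2] and F [L M T^-2] — same dimensions ✓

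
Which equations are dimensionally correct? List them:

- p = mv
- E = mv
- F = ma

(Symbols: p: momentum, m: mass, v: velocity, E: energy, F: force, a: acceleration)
Dimensionally correct: p = mv, F = ma
Dimensionally incorrect: E = mv
Ordered (correct first, then incorrect): p = mv, F = ma, E = mv

- p = mv: LHS [L M T^-1], RHS [L M T^-1] → correct ✓
- E = mv: LHS [L^2 M T^-2], RHS [L M T^-1] → incorrect ✗
- F = ma: LHS [L M T^-2], RHS [L M T^-2] → correct ✓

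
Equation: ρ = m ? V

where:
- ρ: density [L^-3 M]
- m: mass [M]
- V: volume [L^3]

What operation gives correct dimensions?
division (÷): ρ = m ÷ V

ρ [L^-3 M]; m [M]; V [L^3].
m × V → [L^3 M] ✗
m ÷ V → [L^-3 M] ✓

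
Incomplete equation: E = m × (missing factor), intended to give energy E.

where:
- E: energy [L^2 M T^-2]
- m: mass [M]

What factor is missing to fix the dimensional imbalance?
v² (velocity squared), dimensions [L^2 T^-2]

E has dimensions [L^2 M T^-2] and m has dimensions [M].
The missing factor must have dimensions [L^2 M T^-2] / [M] = [L^2 T^-2], i.e. velocity squared (v²).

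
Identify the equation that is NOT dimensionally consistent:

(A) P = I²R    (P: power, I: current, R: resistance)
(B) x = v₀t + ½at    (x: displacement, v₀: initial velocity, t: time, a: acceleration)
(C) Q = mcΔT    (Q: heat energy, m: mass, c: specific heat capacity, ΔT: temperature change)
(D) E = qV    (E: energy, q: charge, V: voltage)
(B) x = v₀t + ½at

The equation (B) x = v₀t + ½at is dimensionally incorrect.

LHS (x): [L]
RHS terms:
  - v₀t: [L] ✓
  - ½at: [L T^-1] ✗ (does not match LHS)

The dimensions do not match. The other three equations balance.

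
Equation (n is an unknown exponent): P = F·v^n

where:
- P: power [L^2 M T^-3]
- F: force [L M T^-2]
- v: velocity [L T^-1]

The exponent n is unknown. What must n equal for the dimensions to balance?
n = 1

P has dimensions [L^2 M T^-3]; v has dimensions [L T^-1].
The rest of the RHS has dimensions [L M T^-2], so v^n must supply [L T^-1].
With n = 1: F·v^1 has dimensions [L^2 M T^-3], matching the LHS ✓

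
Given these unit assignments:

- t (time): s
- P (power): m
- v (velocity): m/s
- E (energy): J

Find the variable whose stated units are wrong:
P

The variable P (power) should have units W, not m.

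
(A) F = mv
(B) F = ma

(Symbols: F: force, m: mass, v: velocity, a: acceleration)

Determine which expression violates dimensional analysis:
(A)

(A) F = mv: LHS [L M T^-2], RHS [L M T^-1] ✗
(B) F = ma: LHS [L M T^-2], RHS [L M T^-2] ✓

Expression (A) F = mv is dimensionally incorrect.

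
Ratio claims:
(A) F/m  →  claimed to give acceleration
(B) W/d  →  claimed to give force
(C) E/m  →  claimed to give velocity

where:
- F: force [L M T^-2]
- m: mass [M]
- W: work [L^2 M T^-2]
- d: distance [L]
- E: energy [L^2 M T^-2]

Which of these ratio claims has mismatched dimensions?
(C) E/m does not give velocity

(A) F/m: [L T^-2] = acceleration [L T^-2] ✓
(B) W/d: [L M T^-2] = force [L M T^-2] ✓
(C) E/m: [L^2 T^-2] ≠ velocity [L T^-1] ✗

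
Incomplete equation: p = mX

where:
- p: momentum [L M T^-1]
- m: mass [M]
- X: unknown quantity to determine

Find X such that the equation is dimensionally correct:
X = v (velocity), dimensions [L T^-1]

p has dimensions [L M T^-1]; the rest of the RHS (m) has dimensions [M].
So X must have dimensions [L T^-1] — X = v (velocity).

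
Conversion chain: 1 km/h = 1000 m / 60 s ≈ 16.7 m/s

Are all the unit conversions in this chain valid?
The chain is incorrect (it contains an error).

Incorrect: 1 h = 3600 s, not 60 s (1 km/h ≈ 0.278 m/s)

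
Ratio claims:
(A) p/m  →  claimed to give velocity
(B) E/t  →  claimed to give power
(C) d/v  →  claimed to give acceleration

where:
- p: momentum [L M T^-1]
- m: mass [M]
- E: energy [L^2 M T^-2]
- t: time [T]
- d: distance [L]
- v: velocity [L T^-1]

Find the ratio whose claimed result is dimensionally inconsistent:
(C) d/v does not give acceleration

(A) p/m: [L T^-1] = velocity [L T^-1] ✓
(B) E/t: [L^2 M T^-3] = power [L^2 M T^-3] ✓
(C) d/v: [T] ≠ acceleration [L T^-2] ✗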